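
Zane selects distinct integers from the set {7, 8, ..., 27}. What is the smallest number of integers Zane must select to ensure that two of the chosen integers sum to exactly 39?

A set avoiding the sum 39 can contain at most one of each pair {x, 39−x}, plus the 5 elements whose complement lies outside the range.
The integers 7, …, 19 (13 of them) are such a set: any two sum to at least 7+8 = 15 and at most 18+19 = 37 < 39.
Any 14th integer completes one of the 8 pairs, so 14 choices force a sum of 39.

14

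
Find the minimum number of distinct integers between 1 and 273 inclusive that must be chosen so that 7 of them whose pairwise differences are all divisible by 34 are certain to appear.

Integers whose pairwise differences are multiples of 34 are exactly those sharing a remainder mod 34. By pigeonhole, the 34 residue classes mod 34 are the pigeonholes.
With 204 integers one could put 6 in each residue class and have no class reach 7.
The 205th integer pushes some class to 7, so 34·6 + 1 = 205.

205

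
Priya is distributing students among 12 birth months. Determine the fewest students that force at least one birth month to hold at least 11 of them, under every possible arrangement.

121

With 120 students one could put exactly 10 in each of the 12 birth months, and no birth month would reach 11.
One more student must land in a birth month that already has 10, giving it 11.
So 12 × 10 + 1 = 121 students are required.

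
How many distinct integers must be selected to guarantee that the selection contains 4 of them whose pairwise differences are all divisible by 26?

79

Integers whose pairwise differences are multiples of 26 are exactly those sharing a remainder mod 26. The 26 residue classes mod 26 are the pigeonholes.
With 78 integers one could put 3 in each residue class and have no class reach 4.
The 79th integer pushes some class to 4, so 26·3 + 1 = 79.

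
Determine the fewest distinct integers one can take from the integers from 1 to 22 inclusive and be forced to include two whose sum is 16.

Two chosen integers sum to 16 exactly when both halves of some pair {x, 16−x} with 1 ≤ x ≤ 16−x ≤ 15 are chosen — 7 such pairs.
The remaining 8 elements (those with no distinct partner in range) can never complete a 16-sum, so the worst case takes all of them and one from each pair: 8 + 7 = 15.
By the pigeonhole principle, the 16th integer has to be the second member of some pair, so 15 + 1 = 16.

16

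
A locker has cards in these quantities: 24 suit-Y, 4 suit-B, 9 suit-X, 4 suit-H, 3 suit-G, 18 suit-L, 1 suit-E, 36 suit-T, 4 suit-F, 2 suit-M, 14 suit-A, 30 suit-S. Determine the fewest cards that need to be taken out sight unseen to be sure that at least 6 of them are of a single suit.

The 12 suits are the holes; the cards drawn are the pigeons.
To avoid 6 of any one suit, the worst case takes at most 5 of each suit, or every card of a suit that has fewer than 5.
That gives 5 + 4 + 5 + 4 + 3 + 5 + 1 + 5 + 4 + 2 + 5 + 5 = 48 cards with no suit reaching 6.
The next card forces some suit to 6, so 48 + 1 = 49.

49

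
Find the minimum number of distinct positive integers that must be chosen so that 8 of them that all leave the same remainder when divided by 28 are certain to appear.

The 28 residue classes mod 28 are the pigeonholes.
With 196 integers one could put 7 in each residue class and have no class reach 8.
The 197th integer pushes some class to 8, so 28·7 + 1 = 197.

197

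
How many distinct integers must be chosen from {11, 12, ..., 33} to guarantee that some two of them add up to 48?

Group the elements by complementary pair {x, 48−x}: {15,33}, {16,32}, {17,31}, …, giving 9 two-element pairs, the single value 24 (it cannot pair with itself since the integers are distinct), and 4 integers whose partner 48−x falls outside [11,33].
Pigeonhole: treating each of those 14 groups as a pigeonhole, one can pick one integer per group — 14 integers — with no two summing to 48.
The 15th integer lands in an occupied pair, forcing a sum of 48.

15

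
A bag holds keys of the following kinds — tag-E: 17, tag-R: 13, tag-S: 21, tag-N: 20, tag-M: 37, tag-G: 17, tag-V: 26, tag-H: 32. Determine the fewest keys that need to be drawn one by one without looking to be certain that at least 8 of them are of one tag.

By pigeonhole, put each drawn key into a box by tag. The largest draw with every box below 8 takes min(count, 7) from each tag.
Σ min(cᵢ, 7) = 7 + 7 + 7 + 7 + 7 + 7 + 7 + 7 = 56.
Draw number 56 + 1 = 57 must push one box to 8.

57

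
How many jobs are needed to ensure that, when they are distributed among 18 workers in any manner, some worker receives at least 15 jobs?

With 252 jobs one could put exactly 14 in each of the 18 workers, and no worker would reach 15.
By the pigeonhole principle, one more job must land in a worker that already has 14, giving it 15.
So 18 × 14 + 1 = 253 jobs are required.

253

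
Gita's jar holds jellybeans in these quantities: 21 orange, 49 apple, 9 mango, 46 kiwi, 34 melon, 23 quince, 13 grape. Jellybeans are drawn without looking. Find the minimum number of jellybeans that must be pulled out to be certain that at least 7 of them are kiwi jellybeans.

In the worst case for collecting kiwi jellybeans, every non-kiwi jellybean comes out first.
There are 21 + 49 + 9 + 34 + 23 + 13 = 149 non-kiwi jellybeans altogether.
After those, each further jellybean must be kiwi, so 149 + 7 = 156 draws guarantee 7 kiwi jellybeans.

156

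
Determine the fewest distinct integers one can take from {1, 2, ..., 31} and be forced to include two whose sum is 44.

Group the elements by complementary pair {x, 44−x}: {13,31}, {14,30}, {15,29}, …, giving 9 two-element pairs, the single value 22 (it cannot pair with itself since the integers are distinct), and 12 integers whose partner 44−x falls outside [1,31].
By pigeonhole, treating each of those 22 groups as a pigeonhole, one can pick one integer per group — 22 integers — with no two summing to 44.
The 23rd integer lands in an occupied pair, forcing a sum of 44.

23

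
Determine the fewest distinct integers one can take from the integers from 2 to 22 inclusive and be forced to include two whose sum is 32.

Two chosen integers sum to 32 exactly when both halves of some pair {x, 32−x} with 10 ≤ x ≤ 32−x ≤ 22 are chosen — 6 such pairs.
The remaining 9 elements (those with no distinct partner in range) can never complete a 32-sum, so the worst case takes all of them and one from each pair: 9 + 6 = 15.
The 16th integer has to be the second member of some pair, so 15 + 1 = 16.

16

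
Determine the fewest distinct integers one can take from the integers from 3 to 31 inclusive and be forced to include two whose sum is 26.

A set avoiding the sum 26 can contain at most one of each pair {x, 26−x}, plus the 9 elements whose complement lies outside the range or equal to its own complement.
The integers 13, …, 31 (19 of them) are such a set: any two sum to at least 13+14 = 27 > 26.
By pigeonhole, any 20th integer completes one of the 10 pairs, so 20 choices force a sum of 26.

20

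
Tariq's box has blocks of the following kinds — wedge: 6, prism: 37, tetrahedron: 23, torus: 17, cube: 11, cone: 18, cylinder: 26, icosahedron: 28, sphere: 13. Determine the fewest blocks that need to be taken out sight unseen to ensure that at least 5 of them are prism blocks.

147

In the worst case for collecting prism blocks, every non-prism block comes out first.
There are 6 + 23 + 17 + 11 + 18 + 26 + 28 + 13 = 142 non-prism blocks altogether.
After those, each further block must be prism, so 142 + 5 = 147 draws guarantee 5 prism blocks.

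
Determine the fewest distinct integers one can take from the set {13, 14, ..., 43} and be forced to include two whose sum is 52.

Group the elements by complementary pair {x, 52−x}: {13,39}, {14,38}, {15,37}, …, giving 13 two-element pairs, the single value 26 (it cannot pair with itself since the integers are distinct), and 4 integers whose partner 52−x falls outside [13,43].
Treating each of those 18 groups as a pigeonhole, one can pick one integer per group — 18 integers — with no two summing to 52.
The 19th integer lands in an occupied pair, forcing a sum of 52.

19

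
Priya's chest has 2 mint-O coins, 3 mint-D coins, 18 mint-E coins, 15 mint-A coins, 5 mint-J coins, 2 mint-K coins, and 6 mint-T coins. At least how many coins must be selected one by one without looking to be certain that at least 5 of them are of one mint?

24

The 7 mints are the holes; the coins drawn are the pigeons.
To avoid 5 of any one mint, the worst case takes at most 4 of each mint, or every coin of a mint that has fewer than 4.
That gives 2 + 3 + 4 + 4 + 4 + 2 + 4 = 23 coins with no mint reaching 5.
The next coin forces some mint to 5, so 23 + 1 = 24.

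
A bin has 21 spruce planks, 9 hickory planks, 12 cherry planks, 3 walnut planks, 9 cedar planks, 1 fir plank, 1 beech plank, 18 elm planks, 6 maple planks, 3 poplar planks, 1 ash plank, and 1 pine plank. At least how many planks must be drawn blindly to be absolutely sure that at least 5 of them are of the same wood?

An adversary could hand out at most 4 planks per wood (6 woods run out sooner): 4 + 4 + 4 + 3 + 4 + 1 + 1 + 4 + 4 + 3 + 1 + 1 = 34 planks and still no wood has 5.
By the pigeonhole principle, one more plank lands in a wood already at 4, so 35 draws are enough and 34 are not.

35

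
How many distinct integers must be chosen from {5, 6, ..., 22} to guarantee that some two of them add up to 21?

Group the elements by complementary pair {x, 21−x}: {5,16}, {6,15}, {7,14}, …, giving 6 two-element pairs and 6 integers whose partner 21−x falls outside [5,22].
By pigeonhole, treating each of those 12 groups as a pigeonhole, one can pick one integer per group — 12 integers — with no two summing to 21.
The 13th integer lands in an occupied pair, forcing a sum of 21.

13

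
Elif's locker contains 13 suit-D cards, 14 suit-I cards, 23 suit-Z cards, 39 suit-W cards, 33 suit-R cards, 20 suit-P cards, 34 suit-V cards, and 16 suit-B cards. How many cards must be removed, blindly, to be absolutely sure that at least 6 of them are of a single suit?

An adversary could hand out at most 5 cards per suit: 5 + 5 + 5 + 5 + 5 + 5 + 5 + 5 = 40 cards and still no suit has 6.
One more card lands in a suit already at 5, so 41 draws are enough and 40 are not.

41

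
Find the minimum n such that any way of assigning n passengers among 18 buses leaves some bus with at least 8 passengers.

127

With 126 passengers one could put exactly 7 in each of the 18 buses, and no bus would reach 8.
One more passenger must land in a bus that already has 7, giving it 8.
So 18 × 7 + 1 = 127 passengers are required.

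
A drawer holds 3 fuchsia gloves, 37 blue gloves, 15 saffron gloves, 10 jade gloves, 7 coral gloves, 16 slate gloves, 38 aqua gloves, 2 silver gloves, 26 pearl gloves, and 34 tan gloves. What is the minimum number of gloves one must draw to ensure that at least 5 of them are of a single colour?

38

Pigeonhole: put each drawn glove into a box by colour. The largest draw with every box below 5 takes min(count, 4) from each colour; colours with fewer than 4 contribute all they have.
Σ min(cᵢ, 4) = 3 + 4 + 4 + 4 + 4 + 4 + 4 + 2 + 4 + 4 = 37.
Draw number 37 + 1 = 38 must push one box to 5.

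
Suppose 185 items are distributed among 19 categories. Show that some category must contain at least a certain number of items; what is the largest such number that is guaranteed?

10

The 19 categories are the holes and the 185 items are the pigeons.
If every category held at most 9 items, the total would be at most 19 × 9 = 171, which is less than 185.
So some category holds at least ⌈185/19⌉ = 10 items.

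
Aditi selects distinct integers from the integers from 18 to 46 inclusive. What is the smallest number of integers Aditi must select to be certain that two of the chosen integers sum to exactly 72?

20

Group the elements by complementary pair {x, 72−x}: {26,46}, {27,45}, {28,44}, …, giving 10 two-element pairs; the single value 36 (it cannot pair with itself since the integers are distinct); and 8 integers whose partner 72−x falls outside [18,46].
Treating each of those 19 groups as a pigeonhole, one can pick one integer per group — 19 integers — with no two summing to 72.
The 20th integer lands in an occupied pair, forcing a sum of 72.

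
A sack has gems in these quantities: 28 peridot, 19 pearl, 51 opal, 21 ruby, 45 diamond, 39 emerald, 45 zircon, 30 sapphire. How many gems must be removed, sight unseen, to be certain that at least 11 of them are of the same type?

By the pigeonhole principle, put each drawn gem into a box by type. The largest draw with every box below 11 takes min(count, 10) from each type.
Σ min(cᵢ, 10) = 10 + 10 + 10 + 10 + 10 + 10 + 10 + 10 = 80.
Draw number 80 + 1 = 81 must push one box to 11.

81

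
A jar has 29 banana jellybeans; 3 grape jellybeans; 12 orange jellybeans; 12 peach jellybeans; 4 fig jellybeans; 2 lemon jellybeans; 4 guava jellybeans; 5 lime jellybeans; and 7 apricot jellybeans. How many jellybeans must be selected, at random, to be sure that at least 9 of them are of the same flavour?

50

By pigeonhole, put each drawn jellybean into a box by flavour. The largest draw with every box below 9 takes min(count, 8) from each flavour; flavours with fewer than 8 contribute all they have.
Σ min(cᵢ, 8) = 8 + 3 + 8 + 8 + 4 + 2 + 4 + 5 + 7 = 49.
Draw number 49 + 1 = 50 must push one box to 9.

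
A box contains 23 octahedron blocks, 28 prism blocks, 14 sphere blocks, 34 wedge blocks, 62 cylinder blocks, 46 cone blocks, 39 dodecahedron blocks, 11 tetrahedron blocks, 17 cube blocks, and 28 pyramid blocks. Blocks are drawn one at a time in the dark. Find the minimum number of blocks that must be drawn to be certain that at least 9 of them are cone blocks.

In the worst case for collecting cone blocks, every non-cone block comes out first.
There are 23 + 28 + 14 + 34 + 62 + 39 + 11 + 17 + 28 = 256 non-cone blocks altogether.
After those, each further block must be cone, so 256 + 9 = 265 draws guarantee 9 cone blocks.

265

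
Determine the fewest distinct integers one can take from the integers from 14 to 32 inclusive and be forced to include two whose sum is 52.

14

Two chosen integers sum to 52 exactly when both halves of some pair {x, 52−x} with 20 ≤ x ≤ 52−x ≤ 32 are chosen — 6 such pairs.
The remaining 7 elements (those with no distinct partner in range) can never complete a 52-sum, so the worst case takes all of them and one from each pair: 7 + 6 = 13.
The 14th integer has to be the second member of some pair, so 13 + 1 = 14.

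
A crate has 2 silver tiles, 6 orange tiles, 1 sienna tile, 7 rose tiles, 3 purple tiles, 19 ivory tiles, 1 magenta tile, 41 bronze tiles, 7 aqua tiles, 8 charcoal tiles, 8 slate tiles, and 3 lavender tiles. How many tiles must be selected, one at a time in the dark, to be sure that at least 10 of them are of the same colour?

The 12 colours are the holes; the tiles drawn are the pigeons.
To avoid 10 of any one colour, the worst case takes at most 9 of each colour, or every tile of a colour that has fewer than 9.
That gives 2 + 6 + 1 + 7 + 3 + 9 + 1 + 9 + 7 + 8 + 8 + 3 = 64 tiles with no colour reaching 10.
The next tile forces some colour to 10, so 64 + 1 = 65.

65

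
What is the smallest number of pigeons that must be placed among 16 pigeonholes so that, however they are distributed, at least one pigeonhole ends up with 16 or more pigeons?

241

With 240 pigeons one could put exactly 15 in each of the 16 pigeonholes, and no pigeonhole would reach 16.
By pigeonhole, one more pigeon must land in a pigeonhole that already has 15, giving it 16.
So 16 × 15 + 1 = 241 pigeons are required.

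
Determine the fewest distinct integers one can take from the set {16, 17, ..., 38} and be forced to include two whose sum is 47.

A set avoiding the sum 47 can contain at most one of each pair {x, 47−x}, plus the 7 elements whose complement lies outside the range.
The integers 24, …, 38 (15 of them) are such a set: any two sum to at least 24+25 = 49 > 47.
Any 16th integer completes one of the 8 pairs, so 16 choices force a sum of 47.

16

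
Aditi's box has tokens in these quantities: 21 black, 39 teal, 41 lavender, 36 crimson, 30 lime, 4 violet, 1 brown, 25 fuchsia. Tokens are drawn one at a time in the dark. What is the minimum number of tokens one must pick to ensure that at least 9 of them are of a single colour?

An adversary could hand out at most 8 tokens per colour (violet, brown run out sooner): 8 + 8 + 8 + 8 + 8 + 4 + 1 + 8 = 53 tokens and still no colour has 9.
By the pigeonhole principle, one more token lands in a colour already at 8, so 54 draws are enough and 53 are not.

54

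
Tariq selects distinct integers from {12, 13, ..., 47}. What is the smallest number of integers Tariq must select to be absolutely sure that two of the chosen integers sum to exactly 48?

Two chosen integers sum to 48 exactly when both halves of some pair {x, 48−x} with 12 ≤ x ≤ 48−x ≤ 36 are chosen — 12 such pairs.
The remaining 12 elements (those with no distinct partner in range) can never complete a 48-sum, so the worst case takes all of them and one from each pair: 12 + 12 = 24.
Pigeonhole: the 25th integer has to be the second member of some pair, so 24 + 1 = 25.

25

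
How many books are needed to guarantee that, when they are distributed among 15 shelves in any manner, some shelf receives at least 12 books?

166

With 165 books one could put exactly 11 in each of the 15 shelves, and no shelf would reach 12.
One more book must land in a shelf that already has 11, giving it 12.
So 15 × 11 + 1 = 166 books are required.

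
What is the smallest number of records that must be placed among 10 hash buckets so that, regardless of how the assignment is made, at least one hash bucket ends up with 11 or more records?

With 100 records one could put exactly 10 in each of the 10 hash buckets, and no hash bucket would reach 11.
By the pigeonhole principle, one more record must land in a hash bucket that already has 10, giving it 11.
So 10 × 10 + 1 = 101 records are required.

101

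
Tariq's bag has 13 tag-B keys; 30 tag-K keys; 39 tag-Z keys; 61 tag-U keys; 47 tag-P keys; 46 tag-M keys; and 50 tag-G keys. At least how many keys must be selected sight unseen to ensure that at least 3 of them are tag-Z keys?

In the worst case for collecting tag-Z keys, every non-tag-Z key comes out first.
There are 13 + 30 + 61 + 47 + 46 + 50 = 247 non-tag-Z keys altogether.
After those, each further key must be tag-Z, so 247 + 3 = 250 draws guarantee 3 tag-Z keys.

250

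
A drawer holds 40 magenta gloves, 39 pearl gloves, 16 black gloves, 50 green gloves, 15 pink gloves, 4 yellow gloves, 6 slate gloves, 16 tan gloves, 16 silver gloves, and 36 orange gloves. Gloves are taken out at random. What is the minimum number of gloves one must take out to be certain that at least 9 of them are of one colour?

75

By pigeonhole, the 10 colours are the holes; the gloves drawn are the pigeons.
To avoid 9 of any one colour, the worst case takes at most 8 of each colour, or every glove of a colour that has fewer than 8.
That gives 8 + 8 + 8 + 8 + 8 + 4 + 6 + 8 + 8 + 8 = 74 gloves with no colour reaching 9.
The next glove forces some colour to 9, so 74 + 1 = 75.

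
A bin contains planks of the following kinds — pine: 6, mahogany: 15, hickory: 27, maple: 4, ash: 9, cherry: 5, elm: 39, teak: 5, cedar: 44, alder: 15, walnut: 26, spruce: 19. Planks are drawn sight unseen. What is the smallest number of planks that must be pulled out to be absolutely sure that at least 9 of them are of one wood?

85

The 12 woods are the holes; the planks drawn are the pigeons.
To avoid 9 of any one wood, the worst case takes at most 8 of each wood, or every plank of a wood that has fewer than 8.
That gives 6 + 8 + 8 + 4 + 8 + 5 + 8 + 5 + 8 + 8 + 8 + 8 = 84 planks with no wood reaching 9.
The next plank forces some wood to 9, so 84 + 1 = 85.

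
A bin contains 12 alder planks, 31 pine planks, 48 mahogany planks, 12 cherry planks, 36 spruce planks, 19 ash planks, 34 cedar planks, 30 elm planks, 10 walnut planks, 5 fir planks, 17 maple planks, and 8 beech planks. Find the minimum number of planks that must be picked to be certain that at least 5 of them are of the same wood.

Pigeonhole: the 12 woods are the holes; the planks drawn are the pigeons.
To avoid 5 of any one wood, the worst case takes at most 4 of each wood.
That gives 4 + 4 + 4 + 4 + 4 + 4 + 4 + 4 + 4 + 4 + 4 + 4 = 48 planks with no wood reaching 5.
The next plank forces some wood to 5, so 48 + 1 = 49.

49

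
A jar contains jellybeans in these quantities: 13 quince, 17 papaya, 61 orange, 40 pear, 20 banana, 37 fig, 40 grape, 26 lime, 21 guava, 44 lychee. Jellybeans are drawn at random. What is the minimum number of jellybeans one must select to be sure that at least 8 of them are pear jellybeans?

In the worst case for collecting pear jellybeans, every non-pear jellybean comes out first.
There are 13 + 17 + 61 + 20 + 37 + 40 + 26 + 21 + 44 = 279 non-pear jellybeans altogether.
After those, each further jellybean must be pear, so 279 + 8 = 287 draws guarantee 8 pear jellybeans.

287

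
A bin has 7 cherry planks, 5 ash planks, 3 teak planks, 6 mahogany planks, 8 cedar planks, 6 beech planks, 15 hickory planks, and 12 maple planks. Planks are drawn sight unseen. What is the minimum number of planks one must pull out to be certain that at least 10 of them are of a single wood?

Put each drawn plank into a box by wood. The largest draw with every box below 10 takes min(count, 9) from each wood; woods with fewer than 9 contribute all they have.
Σ min(cᵢ, 9) = 7 + 5 + 3 + 6 + 8 + 6 + 9 + 9 = 53.
Draw number 53 + 1 = 54 must push one box to 10.

54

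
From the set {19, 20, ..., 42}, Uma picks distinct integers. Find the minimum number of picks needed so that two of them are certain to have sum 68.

A set avoiding the sum 68 can contain at most one of each pair {x, 68−x}, plus the 8 elements whose complement lies outside the range or equal to its own complement.
The integers 19, …, 34 (16 of them) are such a set: any two sum to at least 19+20 = 39 and at most 33+34 = 67 < 68.
Any 17th integer completes one of the 8 pairs, so 17 choices force a sum of 68.

17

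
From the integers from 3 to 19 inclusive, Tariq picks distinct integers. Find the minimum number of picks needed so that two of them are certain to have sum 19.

11

A set avoiding the sum 19 can contain at most one of each pair {x, 19−x}, plus the 3 elements whose complement lies outside the range.
The integers 10, …, 19 (10 of them) are such a set: any two sum to at least 10+11 = 21 > 19.
Any 11th integer completes one of the 7 pairs, so 11 choices force a sum of 19.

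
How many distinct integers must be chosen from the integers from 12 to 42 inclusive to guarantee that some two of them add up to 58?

Group the elements by complementary pair {x, 58−x}: {16,42}, {17,41}, {18,40}, …, giving 13 two-element pairs, the single value 29 (it cannot pair with itself since the integers are distinct), and 4 integers whose partner 58−x falls outside [12,42].
By pigeonhole, treating each of those 18 groups as a pigeonhole, one can pick one integer per group — 18 integers — with no two summing to 58.
The 19th integer lands in an occupied pair, forcing a sum of 58.

19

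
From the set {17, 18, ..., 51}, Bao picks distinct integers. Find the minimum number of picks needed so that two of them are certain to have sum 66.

20

Two chosen integers sum to 66 exactly when both halves of some pair {x, 66−x} with 17 ≤ x ≤ 66−x ≤ 49 are chosen — 16 such pairs.
The remaining 3 elements (those with no distinct partner in range) can never complete a 66-sum, so the worst case takes all of them and one from each pair: 3 + 16 = 19.
By the pigeonhole principle, the 20th integer has to be the second member of some pair, so 19 + 1 = 20.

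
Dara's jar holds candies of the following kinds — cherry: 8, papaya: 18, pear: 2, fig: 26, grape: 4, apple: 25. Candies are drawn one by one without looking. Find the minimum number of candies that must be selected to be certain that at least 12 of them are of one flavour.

An adversary could hand out at most 11 candies per flavour (cherry, pear, grape run out sooner): 8 + 11 + 2 + 11 + 4 + 11 = 47 candies and still no flavour has 12.
One more candy lands in a flavour already at 11, so 48 draws are enough and 47 are not.

48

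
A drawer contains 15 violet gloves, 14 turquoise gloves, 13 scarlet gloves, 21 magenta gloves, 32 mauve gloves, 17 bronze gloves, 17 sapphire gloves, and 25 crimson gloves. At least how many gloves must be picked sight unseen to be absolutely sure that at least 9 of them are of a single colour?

The 8 colours are the holes; the gloves drawn are the pigeons.
To avoid 9 of any one colour, the worst case takes at most 8 of each colour.
That gives 8 + 8 + 8 + 8 + 8 + 8 + 8 + 8 = 64 gloves with no colour reaching 9.
The next glove forces some colour to 9, so 64 + 1 = 65.

65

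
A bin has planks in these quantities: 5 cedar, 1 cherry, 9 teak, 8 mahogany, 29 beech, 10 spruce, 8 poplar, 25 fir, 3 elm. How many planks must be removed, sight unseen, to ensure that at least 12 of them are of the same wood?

67

By pigeonhole, put each drawn plank into a box by wood. The largest draw with every box below 12 takes min(count, 11) from each wood; woods with fewer than 11 contribute all they have.
Σ min(cᵢ, 11) = 5 + 1 + 9 + 8 + 11 + 10 + 8 + 11 + 3 = 66.
Draw number 66 + 1 = 67 must push one box to 12.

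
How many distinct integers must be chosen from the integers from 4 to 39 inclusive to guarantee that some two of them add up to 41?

A set avoiding the sum 41 can contain at most one of each pair {x, 41−x}, plus the 2 elements whose complement lies outside the range.
The integers 21, …, 39 (19 of them) are such a set: any two sum to at least 21+22 = 43 > 41.
Any 20th integer completes one of the 17 pairs, so 20 choices force a sum of 41.

20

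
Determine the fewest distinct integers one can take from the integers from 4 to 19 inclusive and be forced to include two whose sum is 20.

11

Two chosen integers sum to 20 exactly when both halves of some pair {x, 20−x} with 4 ≤ x ≤ 20−x ≤ 16 are chosen — 6 such pairs.
The remaining 4 elements (those with no distinct partner in range) can never complete a 20-sum, so the worst case takes all of them and one from each pair: 4 + 6 = 10.
By pigeonhole, the 11th integer has to be the second member of some pair, so 10 + 1 = 11.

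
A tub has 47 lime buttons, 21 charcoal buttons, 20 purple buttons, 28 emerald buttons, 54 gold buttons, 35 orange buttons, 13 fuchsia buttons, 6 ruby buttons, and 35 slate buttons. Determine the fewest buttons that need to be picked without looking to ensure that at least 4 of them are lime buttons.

In the worst case for collecting lime buttons, every non-lime button comes out first.
There are 21 + 20 + 28 + 54 + 35 + 13 + 6 + 35 = 212 non-lime buttons altogether.
After those, each further button must be lime, so 212 + 4 = 216 draws guarantee 4 lime buttons.

216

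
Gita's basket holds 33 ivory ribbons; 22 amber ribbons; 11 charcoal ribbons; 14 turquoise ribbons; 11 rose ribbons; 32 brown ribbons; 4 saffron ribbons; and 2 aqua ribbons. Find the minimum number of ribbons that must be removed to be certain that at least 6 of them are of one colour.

37

The 8 colours are the holes; the ribbons drawn are the pigeons.
To avoid 6 of any one colour, the worst case takes at most 5 of each colour, or every ribbon of a colour that has fewer than 5.
That gives 5 + 5 + 5 + 5 + 5 + 5 + 4 + 2 = 36 ribbons with no colour reaching 6.
The next ribbon forces some colour to 6, so 36 + 1 = 37.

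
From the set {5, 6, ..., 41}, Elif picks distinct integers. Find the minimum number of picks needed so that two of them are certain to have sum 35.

A set avoiding the sum 35 can contain at most one of each pair {x, 35−x}, plus the 11 elements whose complement lies outside the range.
The integers 18, …, 41 (24 of them) are such a set: any two sum to at least 18+19 = 37 > 35.
Pigeonhole: any 25th integer completes one of the 13 pairs, so 25 choices force a sum of 35.

25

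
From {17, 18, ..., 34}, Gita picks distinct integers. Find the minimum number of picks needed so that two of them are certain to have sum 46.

A set avoiding the sum 46 can contain at most one of each pair {x, 46−x}, plus the 6 elements whose complement lies outside the range or equal to its own complement.
The integers 23, …, 34 (12 of them) are such a set: any two sum to at least 23+24 = 47 > 46.
Pigeonhole: any 13th integer completes one of the 6 pairs, so 13 choices force a sum of 46.

13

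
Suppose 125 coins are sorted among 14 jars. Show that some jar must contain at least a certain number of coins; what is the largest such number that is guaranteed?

9

By the pigeonhole principle, the 14 jars are the holes and the 125 coins are the pigeons.
If every jar held at most 8 coins, the total would be at most 14 × 8 = 112, which is less than 125.
So some jar holds at least ⌈125/14⌉ = 9 coins.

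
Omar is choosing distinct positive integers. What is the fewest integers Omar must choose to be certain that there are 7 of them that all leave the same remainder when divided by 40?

By pigeonhole, the 40 residue classes mod 40 are the pigeonholes.
With 240 integers one could put 6 in each residue class and have no class reach 7.
The 241st integer pushes some class to 7, so 40·6 + 1 = 241.

241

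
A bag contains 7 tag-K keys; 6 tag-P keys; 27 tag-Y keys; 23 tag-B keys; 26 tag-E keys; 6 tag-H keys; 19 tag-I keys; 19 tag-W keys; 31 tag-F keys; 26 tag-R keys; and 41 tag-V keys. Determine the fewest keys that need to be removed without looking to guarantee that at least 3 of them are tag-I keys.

In the worst case for collecting tag-I keys, every non-tag-I key comes out first.
There are 7 + 6 + 27 + 23 + 26 + 6 + 19 + 31 + 26 + 41 = 212 non-tag-I keys altogether.
After those, each further key must be tag-I, so 212 + 3 = 215 draws guarantee 3 tag-I keys.

215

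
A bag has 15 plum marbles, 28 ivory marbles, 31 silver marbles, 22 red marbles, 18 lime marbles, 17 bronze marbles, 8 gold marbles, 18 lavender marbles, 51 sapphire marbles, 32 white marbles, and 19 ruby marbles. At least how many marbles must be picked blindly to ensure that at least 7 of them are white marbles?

234

In the worst case for collecting white marbles, every non-white marble comes out first.
There are 15 + 28 + 31 + 22 + 18 + 17 + 8 + 18 + 51 + 19 = 227 non-white marbles altogether.
After those, each further marble must be white, so 227 + 7 = 234 draws guarantee 7 white marbles.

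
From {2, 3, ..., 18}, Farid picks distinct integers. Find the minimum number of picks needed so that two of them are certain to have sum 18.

11

Group the elements by complementary pair {x, 18−x}: {2,16}, {3,15}, {4,14}, …, giving 7 two-element pairs, the single value 9 (it cannot pair with itself since the integers are distinct), and 2 integers whose partner 18−x falls outside [2,18].
By the pigeonhole principle, treating each of those 10 groups as a pigeonhole, one can pick one integer per group — 10 integers — with no two summing to 18.
The 11th integer lands in an occupied pair, forcing a sum of 18.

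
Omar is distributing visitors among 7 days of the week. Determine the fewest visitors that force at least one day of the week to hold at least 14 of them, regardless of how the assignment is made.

92

With 91 visitors one could put exactly 13 in each of the 7 days of the week, and no day of the week would reach 14.
By the pigeonhole principle, one more visitor must land in a day of the week that already has 13, giving it 14.
So 7 × 13 + 1 = 92 visitors are required.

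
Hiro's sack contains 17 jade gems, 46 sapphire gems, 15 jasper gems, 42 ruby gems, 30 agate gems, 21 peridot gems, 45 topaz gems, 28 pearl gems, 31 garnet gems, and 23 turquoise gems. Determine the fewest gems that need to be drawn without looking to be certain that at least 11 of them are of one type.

An adversary could hand out at most 10 gems per type: 10 + 10 + 10 + 10 + 10 + 10 + 10 + 10 + 10 + 10 = 100 gems and still no type has 11.
One more gem lands in a type already at 10, so 101 draws are enough and 100 are not.

101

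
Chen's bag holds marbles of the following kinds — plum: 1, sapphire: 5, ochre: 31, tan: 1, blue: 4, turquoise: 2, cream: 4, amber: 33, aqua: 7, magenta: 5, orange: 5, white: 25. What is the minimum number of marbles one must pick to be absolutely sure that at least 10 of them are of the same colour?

62

The 12 colours are the holes; the marbles drawn are the pigeons.
To avoid 10 of any one colour, the worst case takes at most 9 of each colour, or every marble of a colour that has fewer than 9.
That gives 1 + 5 + 9 + 1 + 4 + 2 + 4 + 9 + 7 + 5 + 5 + 9 = 61 marbles with no colour reaching 10.
The next marble forces some colour to 10, so 61 + 1 = 62.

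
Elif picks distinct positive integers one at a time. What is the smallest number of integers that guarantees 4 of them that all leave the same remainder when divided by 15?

46

The 15 residue classes mod 15 are the pigeonholes.
With 45 integers one could put 3 in each residue class and have no class reach 4.
The 46th integer pushes some class to 4, so 15·3 + 1 = 46.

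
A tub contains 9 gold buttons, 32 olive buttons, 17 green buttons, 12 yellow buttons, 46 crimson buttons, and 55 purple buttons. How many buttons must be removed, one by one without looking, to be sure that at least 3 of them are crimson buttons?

128

In the worst case for collecting crimson buttons, every non-crimson button comes out first.
There are 9 + 32 + 17 + 12 + 55 = 125 non-crimson buttons altogether.
After those, each further button must be crimson, so 125 + 3 = 128 draws guarantee 3 crimson buttons.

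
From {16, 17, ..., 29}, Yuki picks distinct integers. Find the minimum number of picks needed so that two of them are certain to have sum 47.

Group the elements by complementary pair {x, 47−x}: {18,29}, {19,28}, {20,27}, …, giving 6 two-element pairs and 2 integers whose partner 47−x falls outside [16,29].
Treating each of those 8 groups as a pigeonhole, one can pick one integer per group — 8 integers — with no two summing to 47.
The 9th integer lands in an occupied pair, forcing a sum of 47.

9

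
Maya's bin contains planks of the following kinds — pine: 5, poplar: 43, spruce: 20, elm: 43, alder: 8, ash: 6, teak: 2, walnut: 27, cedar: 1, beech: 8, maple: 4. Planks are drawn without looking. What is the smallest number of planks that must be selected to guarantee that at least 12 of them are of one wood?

An adversary could hand out at most 11 planks per wood (7 woods run out sooner): 5 + 11 + 11 + 11 + 8 + 6 + 2 + 11 + 1 + 8 + 4 = 78 planks and still no wood has 12.
One more plank lands in a wood already at 11, so 79 draws are enough and 78 are not.

79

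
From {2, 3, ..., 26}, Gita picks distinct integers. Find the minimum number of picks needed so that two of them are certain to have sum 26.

15

A set avoiding the sum 26 can contain at most one of each pair {x, 26−x}, plus the 3 elements whose complement lies outside the range or equal to its own complement.
The integers 13, …, 26 (14 of them) are such a set: any two sum to at least 13+14 = 27 > 26.
Any 15th integer completes one of the 11 pairs, so 15 choices force a sum of 26.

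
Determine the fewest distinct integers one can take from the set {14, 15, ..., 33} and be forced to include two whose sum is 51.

Two chosen integers sum to 51 exactly when both halves of some pair {x, 51−x} with 18 ≤ x ≤ 51−x ≤ 33 are chosen — 8 such pairs.
The remaining 4 elements (those with no distinct partner in range) can never complete a 51-sum, so the worst case takes all of them and one from each pair: 4 + 8 = 12.
By the pigeonhole principle, the 13th integer has to be the second member of some pair, so 12 + 1 = 13.

13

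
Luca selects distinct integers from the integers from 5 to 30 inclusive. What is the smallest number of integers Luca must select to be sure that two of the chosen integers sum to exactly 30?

A set avoiding the sum 30 can contain at most one of each pair {x, 30−x}, plus the 6 elements whose complement lies outside the range or equal to its own complement.
The integers 15, …, 30 (16 of them) are such a set: any two sum to at least 15+16 = 31 > 30.
Pigeonhole: any 17th integer completes one of the 10 pairs, so 17 choices force a sum of 30.

17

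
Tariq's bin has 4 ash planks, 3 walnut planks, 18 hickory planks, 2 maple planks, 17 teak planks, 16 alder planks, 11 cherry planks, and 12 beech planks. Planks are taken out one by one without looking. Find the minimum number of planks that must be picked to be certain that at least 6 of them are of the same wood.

Put each drawn plank into a box by wood. The largest draw with every box below 6 takes min(count, 5) from each wood; woods with fewer than 5 contribute all they have.
Σ min(cᵢ, 5) = 4 + 3 + 5 + 2 + 5 + 5 + 5 + 5 = 34.
Draw number 34 + 1 = 35 must push one box to 6.

35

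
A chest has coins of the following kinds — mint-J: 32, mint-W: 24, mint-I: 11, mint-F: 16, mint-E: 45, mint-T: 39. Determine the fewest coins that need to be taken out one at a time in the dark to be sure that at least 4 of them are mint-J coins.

In the worst case for collecting mint-J coins, every non-mint-J coin comes out first.
There are 24 + 11 + 16 + 45 + 39 = 135 non-mint-J coins altogether.
After those, each further coin must be mint-J, so 135 + 4 = 139 draws guarantee 4 mint-J coins.

139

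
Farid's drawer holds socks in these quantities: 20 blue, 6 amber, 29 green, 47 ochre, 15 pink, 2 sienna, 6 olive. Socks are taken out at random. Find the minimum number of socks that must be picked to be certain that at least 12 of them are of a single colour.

An adversary could hand out at most 11 socks per colour (amber, sienna, olive run out sooner): 11 + 6 + 11 + 11 + 11 + 2 + 6 = 58 socks and still no colour has 12.
Pigeonhole: one more sock lands in a colour already at 11, so 59 draws are enough and 58 are not.

59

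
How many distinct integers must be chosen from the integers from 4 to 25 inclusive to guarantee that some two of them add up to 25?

14

Group the elements by complementary pair {x, 25−x}: {4,21}, {5,20}, {6,19}, …, giving 9 two-element pairs and 4 integers whose partner 25−x falls outside [4,25].
Treating each of those 13 groups as a pigeonhole, one can pick one integer per group — 13 integers — with no two summing to 25.
The 14th integer lands in an occupied pair, forcing a sum of 25.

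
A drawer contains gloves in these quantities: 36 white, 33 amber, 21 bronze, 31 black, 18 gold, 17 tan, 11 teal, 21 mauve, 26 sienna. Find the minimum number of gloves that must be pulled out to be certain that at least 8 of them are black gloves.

191

In the worst case for collecting black gloves, every non-black glove comes out first.
There are 36 + 33 + 21 + 18 + 17 + 11 + 21 + 26 = 183 non-black gloves altogether.
After those, each further glove must be black, so 183 + 8 = 191 draws guarantee 8 black gloves.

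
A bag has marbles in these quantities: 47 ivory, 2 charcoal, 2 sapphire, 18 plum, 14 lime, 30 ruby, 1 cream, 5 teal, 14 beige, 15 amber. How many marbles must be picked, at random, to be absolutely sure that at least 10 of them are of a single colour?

65

An adversary could hand out at most 9 marbles per colour (4 colours run out sooner): 9 + 2 + 2 + 9 + 9 + 9 + 1 + 5 + 9 + 9 = 64 marbles and still no colour has 10.
One more marble lands in a colour already at 9, so 65 draws are enough and 64 are not.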